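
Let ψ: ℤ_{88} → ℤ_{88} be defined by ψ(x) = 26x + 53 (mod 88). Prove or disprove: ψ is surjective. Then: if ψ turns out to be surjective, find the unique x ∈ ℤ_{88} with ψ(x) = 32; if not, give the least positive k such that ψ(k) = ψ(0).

44

Since gcd(26, 88) = 2, we have 26x ≡ 0 (mod 2) for all x, so ψ(x) ≡ 1 (mod 2).
But 0 ≢ 1 (mod 2), so 0 ∈ ℤ_{88} has no preimage. Therefore ψ is not surjective.
Since ψ is not surjective, we find the least positive k with ψ(k) = ψ(0): this means 26k ≡ 0 (mod 88), i.e. 88 ∣ 26k. Since gcd(26, 88) = 2, dividing through by 2 this holds exactly when 44 ∣ 13k, and as gcd(13, 44) = 1, exactly when 44 ∣ k.
The smallest positive such k is 44.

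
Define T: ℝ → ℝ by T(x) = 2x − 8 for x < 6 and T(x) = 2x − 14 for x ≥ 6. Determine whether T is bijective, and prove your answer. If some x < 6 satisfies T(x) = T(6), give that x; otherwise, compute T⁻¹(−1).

Both pieces are strictly increasing (slopes 2 and 2), so each is injective on its own interval.
The left piece maps (−∞, 6) onto (−∞, 4); the right piece maps [6, ∞) onto [−2, ∞).
These images overlap. In particular T(6) = −2 (right piece), and solving 2x − 8 = −2 on the left piece gives x = 3 < 6.
So T(3) = T(6) with 3 ≠ 6, and T is not injective, hence not bijective. This x = 3 is the requested value below 6.

3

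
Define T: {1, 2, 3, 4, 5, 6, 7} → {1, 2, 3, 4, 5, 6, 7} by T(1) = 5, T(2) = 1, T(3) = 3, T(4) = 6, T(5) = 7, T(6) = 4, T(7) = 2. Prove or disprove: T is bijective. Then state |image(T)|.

7

The values 5, 1, 3, 6, 7, 4, 2 are a permutation of {1, 2, 3, 4, 5, 6, 7}: each element appears exactly once.
So T is injective and surjective, hence bijective.
The image of T is {1, 2, 3, 4, 5, 6, 7}, which has 7 elements.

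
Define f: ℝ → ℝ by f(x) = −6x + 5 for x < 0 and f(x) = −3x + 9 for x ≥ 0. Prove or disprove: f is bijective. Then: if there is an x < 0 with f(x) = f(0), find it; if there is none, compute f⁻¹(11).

-2/3

Both pieces are strictly decreasing (slopes −6 and −3), so each is injective on its own interval.
The left piece maps (−∞, 0) onto (5, ∞); the right piece maps [0, ∞) onto (−∞, 9].
These images overlap. In particular f(0) = 9 (right piece), and solving −6x + 5 = 9 on the left piece gives x = −2/3 < 0.
So f(−2/3) = f(0) with −2/3 ≠ 0, and f is not injective, hence not bijective. This x = −2/3 is the requested value below 0.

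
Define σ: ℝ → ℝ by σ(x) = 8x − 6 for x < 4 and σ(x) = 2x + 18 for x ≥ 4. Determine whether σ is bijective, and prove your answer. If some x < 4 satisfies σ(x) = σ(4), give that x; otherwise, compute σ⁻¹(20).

13/4

Both pieces are strictly increasing (slopes 8 and 2), so each is injective on its own interval.
The left piece maps (−∞, 4) onto (−∞, 26); the right piece maps [4, ∞) onto [26, ∞).
Since 26 = 26, the images partition ℝ: σ is injective and surjective, hence bijective.
Because the two images are disjoint, no x < 4 has σ(x) = σ(4), so we compute σ⁻¹(20): 20 lies in (−∞, 26), so solve 8x − 6 = 20: x = (20 + 6)/8 = 13/4.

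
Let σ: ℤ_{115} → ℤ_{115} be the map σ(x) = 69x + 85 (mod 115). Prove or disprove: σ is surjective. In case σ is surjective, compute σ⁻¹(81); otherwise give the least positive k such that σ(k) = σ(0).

Since gcd(69, 115) = 23, we have 69x ≡ 0 (mod 23) for all x, so σ(x) ≡ 16 (mod 23).
But 0 ≢ 16 (mod 23), so 0 ∈ ℤ_{115} has no preimage. Therefore σ is not surjective.
Since σ is not surjective, we find the least positive k with σ(k) = σ(0): this means 69k ≡ 0 (mod 115), i.e. 115 ∣ 69k. Since gcd(69, 115) = 23, dividing through by 23 this holds exactly when 5 ∣ 3k, and as gcd(3, 5) = 1, exactly when 5 ∣ k.
The smallest positive such k is 5.

5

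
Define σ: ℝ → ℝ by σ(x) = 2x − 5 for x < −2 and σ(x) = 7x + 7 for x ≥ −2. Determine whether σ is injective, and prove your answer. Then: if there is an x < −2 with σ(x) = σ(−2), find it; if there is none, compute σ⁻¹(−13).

-4

Both pieces are strictly increasing (slopes 2 and 7), so each is injective on its own interval.
The left piece maps (−∞, −2) onto (−∞, −9); the right piece maps [−2, ∞) onto [−7, ∞).
These images are disjoint, so no value is attained by both pieces. Hence σ is injective.
Because the two images are disjoint, no x < −2 has σ(x) = σ(−2), so we compute σ⁻¹(−13): −13 lies in (−∞, −9), so solve 2x − 5 = −13: x = (−13 + 5)/2 = −4.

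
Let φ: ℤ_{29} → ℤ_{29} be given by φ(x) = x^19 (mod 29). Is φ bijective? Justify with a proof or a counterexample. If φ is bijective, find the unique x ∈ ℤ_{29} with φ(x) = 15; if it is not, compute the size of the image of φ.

11

Since 29 is prime, the nonzero elements of ℤ_{29} form a cyclic group of order 28.
As gcd(19, 28) = 1, raising to the 19th power is a bijection on this group: if s^19 ≡ t^19 then (st^{−1})^19 = 1, and the only element of order dividing gcd(19, 28) = 1 is 1, so s = t.
With φ(0) = 0 this makes φ injective on all of ℤ_{29}, hence bijective (finite equal-size domain and codomain). In particular φ is bijective.
Since φ is bijective, we find the preimage of 15. The inverse of x ↦ x^19 on (ℤ_{29})^× is x ↦ x^3, because 19·3 = 57 = 2·28 + 1 ≡ 1 (mod 28) and x^{28} = 1 for x ≠ 0 (Fermat). So φ⁻¹(15) = 15^3 mod 29.
Repeated squaring mod 29: 15^1 ≡ 15, 15^2 ≡ 15² = 225 ≡ 22. Since 3 = 2 + 1, 15^3 ≡ 22·15: 22·15 = 330 ≡ 11. So 15^3 ≡ 11 (mod 29).
Hence φ⁻¹(15) = 11.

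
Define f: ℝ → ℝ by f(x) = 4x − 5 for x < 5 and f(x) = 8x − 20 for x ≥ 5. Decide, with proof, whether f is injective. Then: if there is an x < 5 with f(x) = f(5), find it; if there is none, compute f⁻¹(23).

Both pieces are strictly increasing (slopes 4 and 8), so each is injective on its own interval.
The left piece maps (−∞, 5) onto (−∞, 15); the right piece maps [5, ∞) onto [20, ∞).
These images are disjoint, so no value is attained by both pieces. Thus f is injective.
Because the two images are disjoint, no x < 5 has f(x) = f(5), so we compute f⁻¹(23): 23 lies in [20, ∞), so solve 8x − 20 = 23: x = (23 + 20)/8 = 43/8.

43/8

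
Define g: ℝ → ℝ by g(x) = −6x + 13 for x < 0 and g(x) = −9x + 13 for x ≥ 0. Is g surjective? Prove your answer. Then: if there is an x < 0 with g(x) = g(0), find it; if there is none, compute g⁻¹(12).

Both pieces are strictly decreasing (slopes −6 and −9), so each is injective on its own interval.
The left piece maps (−∞, 0) onto (13, ∞); the right piece maps [0, ∞) onto (−∞, 13].
These images together cover ℝ, so g is surjective.
Because the two images are disjoint, no x < 0 has g(x) = g(0), so we compute g⁻¹(12): 12 lies in (−∞, 13], so solve −9x + 13 = 12: x = (12 − 13)/(−9) = 1/9.

1/9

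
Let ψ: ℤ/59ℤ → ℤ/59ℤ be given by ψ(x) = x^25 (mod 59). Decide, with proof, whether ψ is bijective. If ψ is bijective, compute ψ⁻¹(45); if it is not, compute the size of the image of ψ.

Since 59 is prime, the nonzero elements of ℤ/59ℤ form a cyclic group of order 58.
As gcd(25, 58) = 1, raising to the 25th power is a bijection on this group: if s^25 ≡ t^25 then (st^{−1})^25 = 1, and the only element of order dividing gcd(25, 58) = 1 is 1, so s = t.
With ψ(0) = 0 this makes ψ injective on all of ℤ/59ℤ, hence bijective (finite equal-size domain and codomain). In particular ψ is bijective.
Since ψ is bijective, we find the preimage of 45. The inverse of x ↦ x^25 on (ℤ/59ℤ)^× is x ↦ x^7, because 25·7 = 175 = 3·58 + 1 ≡ 1 (mod 58) and x^{58} = 1 for x ≠ 0 (Fermat). So ψ⁻¹(45) = 45^7 mod 59.
Repeated squaring mod 59: 45^1 ≡ 45, 45^2 ≡ 45² = 2025 ≡ 19, 45^4 ≡ 19² = 361 ≡ 7. Since 7 = 4 + 2 + 1, 45^7 ≡ 7·19·45: 7·19 = 133 ≡ 15, then 15·45 = 675 ≡ 26. So 45^7 ≡ 26 (mod 59).
Hence ψ⁻¹(45) = 26.

26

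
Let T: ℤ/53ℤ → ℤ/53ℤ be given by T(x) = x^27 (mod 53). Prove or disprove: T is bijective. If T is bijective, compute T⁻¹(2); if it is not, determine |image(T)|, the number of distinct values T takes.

51

Since 53 is prime, the nonzero elements of ℤ/53ℤ form a cyclic group of order 52.
As gcd(27, 52) = 1, raising to the 27th power is a bijection on this group: if s^27 ≡ t^27 then (st^{−1})^27 = 1, and the only element of order dividing gcd(27, 52) = 1 is 1, so s = t.
With T(0) = 0 this makes T injective on all of ℤ/53ℤ, hence bijective (finite equal-size domain and codomain). In particular T is bijective.
Since T is bijective, we find the preimage of 2. The inverse of x ↦ x^27 on (ℤ/53ℤ)^× is x ↦ x^27, because 27·27 = 729 = 14·52 + 1 ≡ 1 (mod 52) and x^{52} = 1 for x ≠ 0 (Fermat). So T⁻¹(2) = 2^27 mod 53.
Repeated squaring mod 53: 2^1 ≡ 2, 2^2 ≡ 2² = 4, 2^4 ≡ 4² = 16, 2^8 ≡ 16² = 256 ≡ 44, 2^16 ≡ 44² = 1936 ≡ 28. Since 27 = 16 + 8 + 2 + 1, 2^27 ≡ 28·44·4·2: 28·44 = 1232 ≡ 13, then 13·4 = 52, then 52·2 = 104 ≡ 51. So 2^27 ≡ 51 (mod 53).
Hence T⁻¹(2) = 51.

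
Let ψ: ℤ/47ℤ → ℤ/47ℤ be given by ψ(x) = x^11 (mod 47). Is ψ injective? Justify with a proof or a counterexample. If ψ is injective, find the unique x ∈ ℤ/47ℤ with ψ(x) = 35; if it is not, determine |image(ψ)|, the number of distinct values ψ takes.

Since 47 is prime, the nonzero elements of ℤ/47ℤ form a cyclic group of order 46.
As gcd(11, 46) = 1, raising to the 11th power is a bijection on this group: if u^11 ≡ v^11 then (uv^{−1})^11 = 1, and the only element of order dividing gcd(11, 46) = 1 is 1, so u = v.
With ψ(0) = 0 this makes ψ injective on all of ℤ/47ℤ, hence bijective (finite equal-size domain and codomain). In particular ψ is injective.
Since ψ is injective, we find the preimage of 35. The inverse of x ↦ x^11 on (ℤ/47ℤ)^× is x ↦ x^21, because 11·21 = 231 = 5·46 + 1 ≡ 1 (mod 46) and x^{46} = 1 for x ≠ 0 (Fermat). So ψ⁻¹(35) = 35^21 mod 47.
Repeated squaring mod 47: 35^1 ≡ 35, 35^2 ≡ 35² = 1225 ≡ 3, 35^4 ≡ 3² = 9, 35^8 ≡ 9² = 81 ≡ 34, 35^16 ≡ 34² = 1156 ≡ 28. Since 21 = 16 + 4 + 1, 35^21 ≡ 28·9·35: 28·9 = 252 ≡ 17, then 17·35 = 595 ≡ 31. So 35^21 ≡ 31 (mod 47).
Hence ψ⁻¹(35) = 31.

31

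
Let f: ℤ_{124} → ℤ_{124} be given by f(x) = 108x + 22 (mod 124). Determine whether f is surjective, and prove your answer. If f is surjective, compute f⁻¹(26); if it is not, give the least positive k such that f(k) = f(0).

Since gcd(108, 124) = 4, we have 108x ≡ 0 (mod 4) for all x, so f(x) ≡ 2 (mod 4).
But 0 ≢ 2 (mod 4), so 0 ∈ ℤ_{124} has no preimage. Thus f is not surjective.
Since f is not surjective, we find the least positive k with f(k) = f(0): this means 108k ≡ 0 (mod 124), i.e. 124 ∣ 108k. Since gcd(108, 124) = 4, dividing through by 4 this holds exactly when 31 ∣ 27k, and as gcd(27, 31) = 1, exactly when 31 ∣ k.
The smallest positive such k is 31.

31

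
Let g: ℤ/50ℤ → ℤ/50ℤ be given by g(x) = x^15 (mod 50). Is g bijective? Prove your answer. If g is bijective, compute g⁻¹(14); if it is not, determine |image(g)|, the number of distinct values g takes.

g(0) = 0^15 = 0.
g(10): Repeated squaring mod 50: 10^1 ≡ 10, 10^2 ≡ 10² = 100 ≡ 0, 10^4 ≡ 0² = 0, 10^8 ≡ 0² = 0. Since 15 = 8 + 4 + 2 + 1, 10^15 ≡ 0·0·0·10: 0·0 = 0, then 0·0 = 0, then 0·10 = 0. So 10^15 ≡ 0 (mod 50).
So g(0) = g(10) = 0 while 0 ≠ 10, therefore g is not injective, hence not bijective.
Since g is not bijective, we determine |image(g)|. Computing x^15 mod 50 for each x (by repeated squaring, reducing mod 50 at every step), the values g(0), g(1), …, g(49) are: 0, 1, 18, 7, 24, 25, 26, 43, 32, 49, 0, 1, 18, 7, 24, 25, 26, 43, 32, 49, 0, 1, 18, 7, 24, 25, 26, 43, 32, 49, 0, 1, 18, 7, 24, 25, 26, 43, 32, 49, 0, 1, 18, 7, 24, 25, 26, 43, 32, 49.
The distinct values are {0, 1, 7, 18, 24, 25, 26, 32, 43, 49}; there are 10 of them.

10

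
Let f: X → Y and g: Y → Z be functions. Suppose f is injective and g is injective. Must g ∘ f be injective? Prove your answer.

Suppose (g ∘ f)(a) = (g ∘ f)(b), i.e. g(f(a)) = g(f(b)).
Since g is injective, f(a) = f(b). Since f is injective, a = b. Therefore g ∘ f is injective.

injective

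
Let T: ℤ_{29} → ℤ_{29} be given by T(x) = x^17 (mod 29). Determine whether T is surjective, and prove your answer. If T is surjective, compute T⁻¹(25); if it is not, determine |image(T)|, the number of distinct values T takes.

20

Since 29 is prime, the nonzero elements of ℤ_{29} form a cyclic group of order 28.
As gcd(17, 28) = 1, raising to the 17th power is a bijection on this group: if x_1^17 ≡ x_2^17 then (x_1x_2^{−1})^17 = 1, and the only element of order dividing gcd(17, 28) = 1 is 1, so x_1 = x_2.
With T(0) = 0 this makes T injective on all of ℤ_{29}, hence bijective (finite equal-size domain and codomain). In particular T is surjective.
Since T is surjective, we find the preimage of 25. The inverse of x ↦ x^17 on (ℤ_{29})^× is x ↦ x^5, because 17·5 = 85 = 3·28 + 1 ≡ 1 (mod 28) and x^{28} = 1 for x ≠ 0 (Fermat). So T⁻¹(25) = 25^5 mod 29.
Repeated squaring mod 29: 25^1 ≡ 25, 25^2 ≡ 25² = 625 ≡ 16, 25^4 ≡ 16² = 256 ≡ 24. Since 5 = 4 + 1, 25^5 ≡ 24·25: 24·25 = 600 ≡ 20. So 25^5 ≡ 20 (mod 29).
Hence T⁻¹(25) = 20.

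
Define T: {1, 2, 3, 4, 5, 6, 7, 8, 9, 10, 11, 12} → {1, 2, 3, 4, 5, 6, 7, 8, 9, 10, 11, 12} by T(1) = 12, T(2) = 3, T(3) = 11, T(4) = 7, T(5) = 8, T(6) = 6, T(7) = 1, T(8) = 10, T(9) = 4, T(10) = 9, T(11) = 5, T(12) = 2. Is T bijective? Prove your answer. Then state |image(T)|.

12

The values 12, 3, 11, 7, 8, 6, 1, 10, 4, 9, 5, 2 are a permutation of {1, 2, 3, 4, 5, 6, 7, 8, 9, 10, 11, 12}: each element appears exactly once.
So T is injective and surjective, hence bijective.
The image of T is {1, 2, 3, 4, 5, 6, 7, 8, 9, 10, 11, 12}, which has 12 elements.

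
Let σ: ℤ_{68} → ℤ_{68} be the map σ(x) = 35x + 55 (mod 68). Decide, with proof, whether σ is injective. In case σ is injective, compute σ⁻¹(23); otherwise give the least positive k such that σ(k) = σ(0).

If σ(s) = σ(t), then 35s ≡ 35t (mod 68). Because gcd(35, 68) = 1, we may cancel 35 to get s ≡ t (mod 68).
So σ is injective.
We now compute 35⁻¹ mod 68 explicitly. Euclid's algorithm: 68 = 1·35 + 33, 35 = 1·33 + 2, 33 = 16·2 + 1; back-substituting gives 1 = 35·35 − 18·68, so 35⁻¹ ≡ 35 (mod 68).
Since σ is injective, we compute σ⁻¹(23): solve 35x + 55 ≡ 23 (mod 68), i.e. 35x ≡ 36 (mod 68).
Multiplying by 35⁻¹ = 35 gives x ≡ 35·36 = 1260 = 18·68 + 36 ≡ 36 (mod 68).
Check: σ(36) = 35·36 + 55 = 1315 = 19·68 + 23 ≡ 23 (mod 68).

36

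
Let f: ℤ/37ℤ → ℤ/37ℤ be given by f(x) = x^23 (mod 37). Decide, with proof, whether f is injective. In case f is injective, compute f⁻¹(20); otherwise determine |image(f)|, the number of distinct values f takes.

Since 37 is prime, the nonzero elements of ℤ/37ℤ form a cyclic group of order 36.
As gcd(23, 36) = 1, raising to the 23rd power is a bijection on this group: if u^23 ≡ v^23 then (uv^{−1})^23 = 1, and the only element of order dividing gcd(23, 36) = 1 is 1, so u = v.
With f(0) = 0 this makes f injective on all of ℤ/37ℤ, hence bijective (finite equal-size domain and codomain). In particular f is injective.
Since f is injective, we find the preimage of 20. The inverse of x ↦ x^23 on (ℤ/37ℤ)^× is x ↦ x^11, because 23·11 = 253 = 7·36 + 1 ≡ 1 (mod 36) and x^{36} = 1 for x ≠ 0 (Fermat). So f⁻¹(20) = 20^11 mod 37.
Repeated squaring mod 37: 20^1 ≡ 20, 20^2 ≡ 20² = 400 ≡ 30, 20^4 ≡ 30² = 900 ≡ 12, 20^8 ≡ 12² = 144 ≡ 33. Since 11 = 8 + 2 + 1, 20^11 ≡ 33·30·20: 33·30 = 990 ≡ 28, then 28·20 = 560 ≡ 5. So 20^11 ≡ 5 (mod 37).
Hence f⁻¹(20) = 5.

5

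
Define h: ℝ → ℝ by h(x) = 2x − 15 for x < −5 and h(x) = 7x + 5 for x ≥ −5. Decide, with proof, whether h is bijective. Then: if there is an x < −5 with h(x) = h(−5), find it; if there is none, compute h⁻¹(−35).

Both pieces are strictly increasing (slopes 2 and 7), so each is injective on its own interval.
The left piece maps (−∞, −5) onto (−∞, −25); the right piece maps [−5, ∞) onto [−30, ∞).
These images overlap. In particular h(−5) = −30 (right piece), and solving 2x − 15 = −30 on the left piece gives x = −15/2 < −5.
So h(−15/2) = h(−5) with −15/2 ≠ −5, and h is not injective, hence not bijective. This x = −15/2 is the requested value below −5.

-15/2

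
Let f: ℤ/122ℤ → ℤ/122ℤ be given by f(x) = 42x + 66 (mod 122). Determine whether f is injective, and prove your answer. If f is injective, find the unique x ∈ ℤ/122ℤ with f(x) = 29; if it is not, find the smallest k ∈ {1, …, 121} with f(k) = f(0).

Recall that f is injective if f(u) = f(v) implies u = v.
We have gcd(42, 122) = 2 > 1. Taking u = 0 and v = 61: f(0) = 66 and f(61) = 42·61 + 66 = 2628 ≡ 66 (mod 122).
So f(0) = f(61) while 0 ≠ 61, hence f is not injective.
Since f is not injective, we find the least positive k with f(k) = f(0): this means 42k ≡ 0 (mod 122), i.e. 122 ∣ 42k. Since gcd(42, 122) = 2, dividing through by 2 this holds exactly when 61 ∣ 21k, and as gcd(21, 61) = 1, exactly when 61 ∣ k.
The smallest positive such k is 61.

61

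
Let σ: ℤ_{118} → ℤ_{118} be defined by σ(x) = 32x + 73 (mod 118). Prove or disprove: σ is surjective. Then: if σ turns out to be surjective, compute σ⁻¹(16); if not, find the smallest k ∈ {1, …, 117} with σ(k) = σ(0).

59

Recall: σ is surjective if every y in the codomain equals σ(x) for some x in the domain.
Since gcd(32, 118) = 2, we have 32x ≡ 0 (mod 2) for all x, so σ(x) ≡ 1 (mod 2).
But 0 ≢ 1 (mod 2), so 0 ∈ ℤ_{118} has no preimage. So σ is not surjective.
Since σ is not surjective, we find the least positive k with σ(k) = σ(0): this means 32k ≡ 0 (mod 118), i.e. 118 ∣ 32k. Since gcd(32, 118) = 2, dividing through by 2 this holds exactly when 59 ∣ 16k, and as gcd(16, 59) = 1, exactly when 59 ∣ k.
The smallest positive such k is 59.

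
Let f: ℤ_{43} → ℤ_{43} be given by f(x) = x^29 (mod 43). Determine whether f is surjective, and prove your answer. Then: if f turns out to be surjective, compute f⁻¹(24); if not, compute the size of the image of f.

15

Since 43 is prime, the nonzero elements of ℤ_{43} form a cyclic group of order 42.
As gcd(29, 42) = 1, raising to the 29th power is a bijection on this group: if s^29 ≡ t^29 then (st^{−1})^29 = 1, and the only element of order dividing gcd(29, 42) = 1 is 1, so s = t.
With f(0) = 0 this makes f injective on all of ℤ_{43}, hence bijective (finite equal-size domain and codomain). In particular f is surjective.
Since f is surjective, we find the preimage of 24. The inverse of x ↦ x^29 on (ℤ_{43})^× is x ↦ x^29, because 29·29 = 841 = 20·42 + 1 ≡ 1 (mod 42) and x^{42} = 1 for x ≠ 0 (Fermat). So f⁻¹(24) = 24^29 mod 43.
Repeated squaring mod 43: 24^1 ≡ 24, 24^2 ≡ 24² = 576 ≡ 17, 24^4 ≡ 17² = 289 ≡ 31, 24^8 ≡ 31² = 961 ≡ 15, 24^16 ≡ 15² = 225 ≡ 10. Since 29 = 16 + 8 + 4 + 1, 24^29 ≡ 10·15·31·24: 10·15 = 150 ≡ 21, then 21·31 = 651 ≡ 6, then 6·24 = 144 ≡ 15. So 24^29 ≡ 15 (mod 43).
Hence f⁻¹(24) = 15.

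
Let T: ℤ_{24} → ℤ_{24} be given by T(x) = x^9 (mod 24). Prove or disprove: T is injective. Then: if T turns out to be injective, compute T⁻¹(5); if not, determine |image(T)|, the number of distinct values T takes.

15

T(0) = 0^9 = 0.
T(6): Repeated squaring mod 24: 6^1 ≡ 6, 6^2 ≡ 6² = 36 ≡ 12, 6^4 ≡ 12² = 144 ≡ 0, 6^8 ≡ 0² = 0. Since 9 = 8 + 1, 6^9 ≡ 0·6: 0·6 = 0. So 6^9 ≡ 0 (mod 24).
So T(0) = T(6) = 0 while 0 ≠ 6, hence T is not injective.
Since T is not injective, we determine |image(T)|. Computing x^9 mod 24 for each x (by repeated squaring, reducing mod 24 at every step), the values T(0), T(1), …, T(23) are: 0, 1, 8, 3, 16, 5, 0, 7, 8, 9, 16, 11, 0, 13, 8, 15, 16, 17, 0, 19, 8, 21, 16, 23.
The distinct values are {0, 1, 3, 5, 7, 8, 9, 11, 13, 15, 16, 17, 19, 21, 23}; there are 15 of them.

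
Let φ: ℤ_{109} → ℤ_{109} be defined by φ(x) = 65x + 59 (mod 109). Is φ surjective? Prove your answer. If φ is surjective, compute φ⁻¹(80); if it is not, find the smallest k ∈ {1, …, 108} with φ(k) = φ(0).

2

Since gcd(65, 109) = 1, 65 is invertible modulo 109. Euclid's algorithm: 109 = 1·65 + 44, 65 = 1·44 + 21, 44 = 2·21 + 2, 21 = 10·2 + 1; back-substituting gives 1 = 52·65 − 31·109, so 65⁻¹ ≡ 52 (mod 109).
Then y ↦ 52(y − 59) is a two-sided inverse to φ, so every y ∈ ℤ_{109} has a preimage.
Therefore φ is surjective.
Since φ is surjective, we find φ⁻¹(80): we need 65x ≡ 80 − 59 ≡ 21 (mod 109). Using 65⁻¹ = 52: x ≡ 52·21 = 1092 = 10·109 + 2, so x = 2.
Check: φ(2) = 65·2 + 59 = 189 = 1·109 + 80 ≡ 80 (mod 109).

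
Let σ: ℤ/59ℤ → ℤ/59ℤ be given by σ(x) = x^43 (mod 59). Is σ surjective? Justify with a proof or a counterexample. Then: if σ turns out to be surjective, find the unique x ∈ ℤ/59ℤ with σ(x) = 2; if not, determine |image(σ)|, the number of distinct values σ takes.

Since 59 is prime, the nonzero elements of ℤ/59ℤ form a cyclic group of order 58.
As gcd(43, 58) = 1, raising to the 43rd power is a bijection on this group: if x_1^43 ≡ x_2^43 then (x_1x_2^{−1})^43 = 1, and the only element of order dividing gcd(43, 58) = 1 is 1, so x_1 = x_2.
With σ(0) = 0 this makes σ injective on all of ℤ/59ℤ, hence bijective (finite equal-size domain and codomain). In particular σ is surjective.
Since σ is surjective, we find the preimage of 2. The inverse of x ↦ x^43 on (ℤ/59ℤ)^× is x ↦ x^27, because 43·27 = 1161 = 20·58 + 1 ≡ 1 (mod 58) and x^{58} = 1 for x ≠ 0 (Fermat). So σ⁻¹(2) = 2^27 mod 59.
Repeated squaring mod 59: 2^1 ≡ 2, 2^2 ≡ 2² = 4, 2^4 ≡ 4² = 16, 2^8 ≡ 16² = 256 ≡ 20, 2^16 ≡ 20² = 400 ≡ 46. Since 27 = 16 + 8 + 2 + 1, 2^27 ≡ 46·20·4·2: 46·20 = 920 ≡ 35, then 35·4 = 140 ≡ 22, then 22·2 = 44. So 2^27 ≡ 44 (mod 59).
Hence σ⁻¹(2) = 44.

44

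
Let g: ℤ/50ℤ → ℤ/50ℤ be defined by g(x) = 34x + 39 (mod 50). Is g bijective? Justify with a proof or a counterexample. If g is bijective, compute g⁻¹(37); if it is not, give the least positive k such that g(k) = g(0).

25

Recall that g is injective when g(s) = g(t) forces s = t.
We have gcd(34, 50) = 2 > 1. Taking s = 0 and t = 25: g(0) = 39 and g(25) = 34·25 + 39 = 889 ≡ 39 (mod 50).
So g(0) = g(25) while 0 ≠ 25, thus g is not injective, hence not bijective.
Since g is not bijective, we find the least positive k with g(k) = g(0): this means 34k ≡ 0 (mod 50), i.e. 50 ∣ 34k. Since gcd(34, 50) = 2, dividing through by 2 this holds exactly when 25 ∣ 17k, and as gcd(17, 25) = 1, exactly when 25 ∣ k.
The smallest positive such k is 25.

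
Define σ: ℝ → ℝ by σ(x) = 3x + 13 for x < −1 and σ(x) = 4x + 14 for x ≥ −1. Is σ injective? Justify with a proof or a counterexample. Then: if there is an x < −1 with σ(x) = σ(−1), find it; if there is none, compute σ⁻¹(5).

Both pieces are strictly increasing (slopes 3 and 4), so each is injective on its own interval.
The left piece maps (−∞, −1) onto (−∞, 10); the right piece maps [−1, ∞) onto [10, ∞).
These images are disjoint, so no value is attained by both pieces. Therefore σ is injective.
Because the two images are disjoint, no x < −1 has σ(x) = σ(−1), so we compute σ⁻¹(5): 5 lies in (−∞, 10), so solve 3x + 13 = 5: x = (5 − 13)/3 = −8/3.

-8/3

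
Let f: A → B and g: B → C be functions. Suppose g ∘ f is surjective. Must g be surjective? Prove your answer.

Let c ∈ C. Since g ∘ f is surjective, some a ∈ A has g(f(a)) = c. Then b = f(a) ∈ B satisfies g(b) = c. So g is surjective.

surjective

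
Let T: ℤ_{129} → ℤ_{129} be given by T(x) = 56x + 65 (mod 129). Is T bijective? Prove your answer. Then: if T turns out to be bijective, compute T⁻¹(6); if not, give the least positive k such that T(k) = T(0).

Recall that injectivity means: for all u, v in the domain, T(u) = T(v) implies u = v.
If T(u) = T(v), then 56u ≡ 56v (mod 129). Because gcd(56, 129) = 1, we may cancel 56 to get u ≡ v (mod 129).
We now compute 56⁻¹ mod 129 explicitly. Euclid's algorithm: 129 = 2·56 + 17, 56 = 3·17 + 5, 17 = 3·5 + 2, 5 = 2·2 + 1; back-substituting gives 1 = 53·56 − 23·129, so 56⁻¹ ≡ 53 (mod 129).
Then y ↦ 53(y − 65) is a two-sided inverse to T, so every y ∈ ℤ_{129} has a preimage.
So T is bijective.
Since T is bijective, we compute T⁻¹(6): solve 56x + 65 ≡ 6 (mod 129), i.e. 56x ≡ 70 (mod 129).
Multiplying by 56⁻¹ = 53 gives x ≡ 53·70 = 3710 = 28·129 + 98 ≡ 98 (mod 129).
Check: T(98) = 56·98 + 65 = 5553 = 43·129 + 6 ≡ 6 (mod 129).

98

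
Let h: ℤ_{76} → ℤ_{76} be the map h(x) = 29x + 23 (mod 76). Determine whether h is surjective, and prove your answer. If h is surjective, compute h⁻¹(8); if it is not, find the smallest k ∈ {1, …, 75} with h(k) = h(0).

Recall that surjectivity means every element of the codomain has a preimage under h.
Since gcd(29, 76) = 1, 29 is invertible modulo 76. Euclid's algorithm: 76 = 2·29 + 18, 29 = 1·18 + 11, 18 = 1·11 + 7, 11 = 1·7 + 4, 7 = 1·4 + 3, 4 = 1·3 + 1; back-substituting gives 1 = 21·29 − 8·76, so 29⁻¹ ≡ 21 (mod 76).
Then y ↦ 21(y − 23) is a two-sided inverse to h, so every y ∈ ℤ_{76} has a preimage.
Hence h is surjective.
Since h is surjective, we compute h⁻¹(8): solve 29x + 23 ≡ 8 (mod 76), i.e. 29x ≡ 61 (mod 76).
Multiplying by 29⁻¹ = 21 gives x ≡ 21·61 = 1281 = 16·76 + 65 ≡ 65 (mod 76).
Check: h(65) = 29·65 + 23 = 1908 = 25·76 + 8 ≡ 8 (mod 76).

65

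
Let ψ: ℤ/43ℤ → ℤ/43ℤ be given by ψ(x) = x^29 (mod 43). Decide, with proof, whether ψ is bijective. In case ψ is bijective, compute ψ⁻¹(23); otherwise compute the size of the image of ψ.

9

Since 43 is prime, the nonzero elements of ℤ/43ℤ form a cyclic group of order 42.
As gcd(29, 42) = 1, raising to the 29th power is a bijection on this group: if a^29 ≡ b^29 then (ab^{−1})^29 = 1, and the only element of order dividing gcd(29, 42) = 1 is 1, so a = b.
With ψ(0) = 0 this makes ψ injective on all of ℤ/43ℤ, hence bijective (finite equal-size domain and codomain). In particular ψ is bijective.
Since ψ is bijective, we find the preimage of 23. The inverse of x ↦ x^29 on (ℤ/43ℤ)^× is x ↦ x^29, because 29·29 = 841 = 20·42 + 1 ≡ 1 (mod 42) and x^{42} = 1 for x ≠ 0 (Fermat). So ψ⁻¹(23) = 23^29 mod 43.
Repeated squaring mod 43: 23^1 ≡ 23, 23^2 ≡ 23² = 529 ≡ 13, 23^4 ≡ 13² = 169 ≡ 40, 23^8 ≡ 40² = 1600 ≡ 9, 23^16 ≡ 9² = 81 ≡ 38. Since 29 = 16 + 8 + 4 + 1, 23^29 ≡ 38·9·40·23: 38·9 = 342 ≡ 41, then 41·40 = 1640 ≡ 6, then 6·23 = 138 ≡ 9. So 23^29 ≡ 9 (mod 43).
Hence ψ⁻¹(23) = 9.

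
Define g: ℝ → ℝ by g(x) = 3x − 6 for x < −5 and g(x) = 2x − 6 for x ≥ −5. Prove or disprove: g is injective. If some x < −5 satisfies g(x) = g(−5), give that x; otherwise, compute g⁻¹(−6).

Both pieces are strictly increasing (slopes 3 and 2), so each is injective on its own interval.
The left piece maps (−∞, −5) onto (−∞, −21); the right piece maps [−5, ∞) onto [−16, ∞).
These images are disjoint, so no value is attained by both pieces. Thus g is injective.
Because the two images are disjoint, no x < −5 has g(x) = g(−5), so we compute g⁻¹(−6): −6 lies in [−16, ∞), so solve 2x − 6 = −6: x = (−6 + 6)/2 = 0.

0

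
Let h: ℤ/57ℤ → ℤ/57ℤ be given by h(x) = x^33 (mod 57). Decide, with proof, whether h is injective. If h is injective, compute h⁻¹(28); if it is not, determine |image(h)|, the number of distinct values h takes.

21

h(1) = 1^33 = 1.
h(7): Repeated squaring mod 57: 7^1 ≡ 7, 7^2 ≡ 7² = 49, 7^4 ≡ 49² = 2401 ≡ 7, 7^8 ≡ 7² = 49, 7^16 ≡ 49² = 2401 ≡ 7, 7^32 ≡ 7² = 49. Since 33 = 32 + 1, 7^33 ≡ 49·7: 49·7 = 343 ≡ 1. So 7^33 ≡ 1 (mod 57).
So h(1) = h(7) = 1 while 1 ≠ 7, hence h is not injective.
Since h is not injective, we determine |image(h)|. Computing x^33 mod 57 for each x (by repeated squaring, reducing mod 57 at every step), the values h(0), h(1), …, h(56) are: 0, 1, 50, 12, 49, 26, 30, 1, 56, 30, 46, 20, 18, 46, 50, 27, 7, 26, 18, 19, 20, 12, 31, 11, 45, 49, 20, 18, 49, 8, 39, 37, 8, 12, 46, 26, 45, 37, 38, 39, 31, 50, 30, 7, 11, 39, 37, 11, 27, 1, 56, 27, 31, 8, 45, 7, 56.
The distinct values are {0, 1, 7, 8, 11, 12, 18, 19, 20, 26, 27, 30, 31, 37, 38, 39, 45, 46, 49, 50, 56}; there are 21 of them.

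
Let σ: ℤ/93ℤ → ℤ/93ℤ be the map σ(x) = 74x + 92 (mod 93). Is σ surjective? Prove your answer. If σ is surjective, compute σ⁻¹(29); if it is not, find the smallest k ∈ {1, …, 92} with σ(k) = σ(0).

Since gcd(74, 93) = 1, 74 is invertible modulo 93. Euclid's algorithm: 93 = 1·74 + 19, 74 = 3·19 + 17, 19 = 1·17 + 2, 17 = 8·2 + 1; back-substituting gives 1 = 44·74 − 35·93, so 74⁻¹ ≡ 44 (mod 93).
Then y ↦ 44(y − 92) is a two-sided inverse to σ, so every y ∈ ℤ/93ℤ has a preimage.
Hence σ is surjective.
Since σ is surjective, we find σ⁻¹(29): we need 74x ≡ 29 − 92 ≡ 30 (mod 93). Using 74⁻¹ = 44: x ≡ 44·30 = 1320 = 14·93 + 18, so x = 18.
Check: σ(18) = 74·18 + 92 = 1424 = 15·93 + 29 ≡ 29 (mod 93).

18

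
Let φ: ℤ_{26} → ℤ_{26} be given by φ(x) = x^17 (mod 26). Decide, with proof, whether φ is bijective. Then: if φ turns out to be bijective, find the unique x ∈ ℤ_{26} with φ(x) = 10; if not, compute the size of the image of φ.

Computing x^17 mod 26 for each x (by repeated squaring, reducing mod 26 at every step), the values φ(0), φ(1), …, φ(25) are: 0, 1, 6, 9, 10, 5, 2, 11, 8, 3, 4, 7, 12, 13, 14, 19, 22, 23, 18, 15, 24, 21, 16, 17, 20, 25.
Every element of ℤ_{26} appears exactly once in this list, so φ is a bijection, and in particular bijective.
Since φ is bijective, we read off the preimage of 10 from the same table: φ(4) = 10, so φ⁻¹(10) = 4.

4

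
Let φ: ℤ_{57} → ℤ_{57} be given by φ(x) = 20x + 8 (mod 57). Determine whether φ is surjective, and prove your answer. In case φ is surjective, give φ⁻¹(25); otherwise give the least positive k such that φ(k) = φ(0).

Since gcd(20, 57) = 1, 20 is invertible modulo 57. Euclid's algorithm: 57 = 2·20 + 17, 20 = 1·17 + 3, 17 = 5·3 + 2, 3 = 1·2 + 1; back-substituting gives 1 = 20·20 − 7·57, so 20⁻¹ ≡ 20 (mod 57).
For any y ∈ ℤ_{57}, x = 20(y − 8) mod 57 satisfies φ(x) = 20·20(y − 8) + 8 ≡ y (since 20·20 ≡ 1 mod 57). So every y has a preimage.
So φ is surjective.
Since φ is surjective, we find φ⁻¹(25): we need 20x ≡ 25 − 8 ≡ 17 (mod 57). Using 20⁻¹ = 20: x ≡ 20·17 = 340 = 5·57 + 55, so x = 55.
Check: φ(55) = 20·55 + 8 = 1108 = 19·57 + 25 ≡ 25 (mod 57).

55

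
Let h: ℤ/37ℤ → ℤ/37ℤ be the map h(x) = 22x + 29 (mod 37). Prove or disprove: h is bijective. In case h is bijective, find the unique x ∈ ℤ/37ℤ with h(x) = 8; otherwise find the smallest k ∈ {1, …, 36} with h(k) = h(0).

31

If h(x_1) = h(x_2), then 22x_1 ≡ 22x_2 (mod 37). Because gcd(22, 37) = 1, we may cancel 22 to get x_1 ≡ x_2 (mod 37).
We now compute 22⁻¹ mod 37 explicitly. Euclid's algorithm: 37 = 1·22 + 15, 22 = 1·15 + 7, 15 = 2·7 + 1; back-substituting gives 1 = 32·22 − 19·37, so 22⁻¹ ≡ 32 (mod 37).
For any y ∈ ℤ/37ℤ, x = 32(y − 29) mod 37 satisfies h(x) = 22·32(y − 29) + 29 ≡ y (since 22·32 ≡ 1 mod 37). So every y has a preimage.
Therefore h is bijective.
Since h is bijective, we find h⁻¹(8): we need 22x ≡ 8 − 29 ≡ 16 (mod 37). Using 22⁻¹ = 32: x ≡ 32·16 = 512 = 13·37 + 31, so x = 31.
Check: h(31) = 22·31 + 29 = 711 = 19·37 + 8 ≡ 8 (mod 37).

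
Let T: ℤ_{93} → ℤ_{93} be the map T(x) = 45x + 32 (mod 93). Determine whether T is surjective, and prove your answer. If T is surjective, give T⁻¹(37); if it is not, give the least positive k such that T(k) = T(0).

31

Recall that T is surjective if every y in the codomain equals T(x) for some x in the domain.
Since gcd(45, 93) = 3, we have 45x ≡ 0 (mod 3) for all x, so T(x) ≡ 2 (mod 3).
But 0 ≢ 2 (mod 3), so 0 ∈ ℤ_{93} has no preimage. Therefore T is not surjective.
Since T is not surjective, we find the least positive k with T(k) = T(0): this means 45k ≡ 0 (mod 93), i.e. 93 ∣ 45k. Since gcd(45, 93) = 3, dividing through by 3 this holds exactly when 31 ∣ 15k, and as gcd(15, 31) = 1, exactly when 31 ∣ k.
The smallest positive such k is 31.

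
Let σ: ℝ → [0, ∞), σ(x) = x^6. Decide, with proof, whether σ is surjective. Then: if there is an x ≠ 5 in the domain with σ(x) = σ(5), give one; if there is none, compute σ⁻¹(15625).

-5

For any y ∈ [0, ∞), x = y^{1/6} ∈ ℝ satisfies x^6 = y, so σ is surjective.
For the follow-up, such an x exists: taking x = −5 ∈ ℝ gives σ(−5) = 15625 = σ(5) with −5 ≠ 5.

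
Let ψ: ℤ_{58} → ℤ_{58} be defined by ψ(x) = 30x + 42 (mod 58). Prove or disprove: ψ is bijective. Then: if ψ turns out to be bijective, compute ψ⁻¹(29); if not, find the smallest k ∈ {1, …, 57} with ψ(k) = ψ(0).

We have gcd(30, 58) = 2 > 1. Taking s = 0 and t = 29: ψ(0) = 42 and ψ(29) = 30·29 + 42 = 912 ≡ 42 (mod 58).
So ψ(0) = ψ(29) while 0 ≠ 29, thus ψ is not injective, hence not bijective.
Since ψ is not bijective, we find the least positive k with ψ(k) = ψ(0): this means 30k ≡ 0 (mod 58), i.e. 58 ∣ 30k. Since gcd(30, 58) = 2, dividing through by 2 this holds exactly when 29 ∣ 15k, and as gcd(15, 29) = 1, exactly when 29 ∣ k.
The smallest positive such k is 29.

29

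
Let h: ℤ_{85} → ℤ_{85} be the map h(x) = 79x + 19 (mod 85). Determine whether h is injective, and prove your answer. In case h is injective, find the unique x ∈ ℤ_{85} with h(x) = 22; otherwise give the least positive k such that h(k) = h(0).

Recall: injectivity means: for all u, v in the domain, h(u) = h(v) implies u = v.
Suppose h(u) = h(v) in ℤ_{85}. Then 79u + 19 ≡ 79v + 19 (mod 85), thus 79(u − v) ≡ 0 (mod 85).
Since gcd(79, 85) = 1, 79 is invertible modulo 85, thus u − v ≡ 0 (mod 85), i.e. u = v.
Hence h is injective.
We now compute 79⁻¹ mod 85 explicitly. Euclid's algorithm: 85 = 1·79 + 6, 79 = 13·6 + 1; back-substituting gives 1 = 14·79 − 13·85, so 79⁻¹ ≡ 14 (mod 85).
Since h is injective, we compute h⁻¹(22): solve 79x + 19 ≡ 22 (mod 85), i.e. 79x ≡ 3 (mod 85).
Multiplying by 79⁻¹ = 14 gives x ≡ 14·3 = 42 ≡ 42 (mod 85).
Check: h(42) = 79·42 + 19 = 3337 = 39·85 + 22 ≡ 22 (mod 85).

42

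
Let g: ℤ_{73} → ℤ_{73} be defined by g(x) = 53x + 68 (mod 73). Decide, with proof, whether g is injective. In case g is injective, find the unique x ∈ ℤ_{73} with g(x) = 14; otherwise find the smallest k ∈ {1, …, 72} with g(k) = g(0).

If g(s) = g(t), then 53s ≡ 53t (mod 73). Because gcd(53, 73) = 1, we may cancel 53 to get s ≡ t (mod 73).
Thus g is injective.
We now compute 53⁻¹ mod 73 explicitly. Euclid's algorithm: 73 = 1·53 + 20, 53 = 2·20 + 13, 20 = 1·13 + 7, 13 = 1·7 + 6, 7 = 1·6 + 1; back-substituting gives 1 = 62·53 − 45·73, so 53⁻¹ ≡ 62 (mod 73).
Since g is injective, we compute g⁻¹(14): solve 53x + 68 ≡ 14 (mod 73), i.e. 53x ≡ 19 (mod 73).
Multiplying by 53⁻¹ = 62 gives x ≡ 62·19 = 1178 = 16·73 + 10 ≡ 10 (mod 73).
Check: g(10) = 53·10 + 68 = 598 = 8·73 + 14 ≡ 14 (mod 73).

10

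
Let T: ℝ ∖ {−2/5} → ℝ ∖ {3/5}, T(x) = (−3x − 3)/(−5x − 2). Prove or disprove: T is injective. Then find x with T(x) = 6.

Suppose T(a) = T(b). Cross-multiplying: (−3a − 3)(−5b − 2) = (−3b − 3)(−5a − 2).
Expanding both sides and cancelling the symmetric terms leaves −9·(a − b) = 0. Since −9 ≠ 0, a = b. Hence T is injective.
Solving T(x) = 6: cross-multiplying gives −3x − 3 = 6(−5x − 2), which rearranges to 27x = −9, so x = −1/3.

-1/3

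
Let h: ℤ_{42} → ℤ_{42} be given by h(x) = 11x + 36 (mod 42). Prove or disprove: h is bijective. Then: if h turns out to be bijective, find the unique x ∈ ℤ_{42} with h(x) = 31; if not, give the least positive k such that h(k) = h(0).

Recall that h is injective when h(u) = h(v) forces u = v.
If h(u) = h(v), then 11u ≡ 11v (mod 42). Because gcd(11, 42) = 1, we may cancel 11 to get u ≡ v (mod 42).
We now compute 11⁻¹ mod 42 explicitly. Euclid's algorithm: 42 = 3·11 + 9, 11 = 1·9 + 2, 9 = 4·2 + 1; back-substituting gives 1 = 23·11 − 6·42, so 11⁻¹ ≡ 23 (mod 42).
Then y ↦ 23(y − 36) is a two-sided inverse to h, so every y ∈ ℤ_{42} has a preimage.
Thus h is bijective.
Since h is bijective, we compute h⁻¹(31): solve 11x + 36 ≡ 31 (mod 42), i.e. 11x ≡ 37 (mod 42).
Multiplying by 11⁻¹ = 23 gives x ≡ 23·37 = 851 = 20·42 + 11 ≡ 11 (mod 42).
Check: h(11) = 11·11 + 36 = 157 = 3·42 + 31 ≡ 31 (mod 42).

11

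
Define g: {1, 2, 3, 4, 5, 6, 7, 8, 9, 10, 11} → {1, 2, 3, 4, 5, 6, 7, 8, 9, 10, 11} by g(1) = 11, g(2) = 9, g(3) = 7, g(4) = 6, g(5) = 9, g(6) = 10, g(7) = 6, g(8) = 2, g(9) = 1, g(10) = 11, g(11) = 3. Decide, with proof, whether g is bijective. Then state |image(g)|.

g(2) = 9 = g(5) with 2 ≠ 5, so g is not injective, hence not bijective.
The image of g is {1, 2, 3, 6, 7, 9, 10, 11}, which has 8 elements.

8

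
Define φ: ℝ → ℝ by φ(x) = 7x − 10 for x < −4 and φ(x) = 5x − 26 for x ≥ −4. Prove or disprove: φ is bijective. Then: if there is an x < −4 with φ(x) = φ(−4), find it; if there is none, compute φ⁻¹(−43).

-36/7

Both pieces are strictly increasing (slopes 7 and 5), so each is injective on its own interval.
The left piece maps (−∞, −4) onto (−∞, −38); the right piece maps [−4, ∞) onto [−46, ∞).
These images overlap. In particular φ(−4) = −46 (right piece), and solving 7x − 10 = −46 on the left piece gives x = −36/7 < −4.
So φ(−36/7) = φ(−4) with −36/7 ≠ −4, and φ is not injective, hence not bijective. This x = −36/7 is the requested value below −4.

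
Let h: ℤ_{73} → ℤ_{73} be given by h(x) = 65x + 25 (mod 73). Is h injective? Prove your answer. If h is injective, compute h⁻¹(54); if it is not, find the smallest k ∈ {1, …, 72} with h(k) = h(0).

Suppose h(x_1) = h(x_2) in ℤ_{73}. Then 65x_1 + 25 ≡ 65x_2 + 25 (mod 73), hence 65(x_1 − x_2) ≡ 0 (mod 73).
Since gcd(65, 73) = 1, 65 is invertible modulo 73, therefore x_1 − x_2 ≡ 0 (mod 73), i.e. x_1 = x_2.
So h is injective.
We now compute 65⁻¹ mod 73 explicitly. Euclid's algorithm: 73 = 1·65 + 8, 65 = 8·8 + 1; back-substituting gives 1 = 9·65 − 8·73, so 65⁻¹ ≡ 9 (mod 73).
Since h is injective, we find h⁻¹(54): we need 65x ≡ 54 − 25 ≡ 29 (mod 73). Using 65⁻¹ = 9: x ≡ 9·29 = 261 = 3·73 + 42, so x = 42.
Check: h(42) = 65·42 + 25 = 2755 = 37·73 + 54 ≡ 54 (mod 73).

42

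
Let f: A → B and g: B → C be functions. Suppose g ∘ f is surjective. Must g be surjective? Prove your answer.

surjective

Let c ∈ C. Since g ∘ f is surjective, some a ∈ A has g(f(a)) = c. Then b = f(a) ∈ B satisfies g(b) = c. So g is surjective.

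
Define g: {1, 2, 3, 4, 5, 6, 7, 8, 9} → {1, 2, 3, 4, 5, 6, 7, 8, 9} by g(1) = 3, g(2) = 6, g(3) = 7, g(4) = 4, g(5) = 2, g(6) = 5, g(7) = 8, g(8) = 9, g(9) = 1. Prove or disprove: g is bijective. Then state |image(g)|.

The values 3, 6, 7, 4, 2, 5, 8, 9, 1 are a permutation of {1, 2, 3, 4, 5, 6, 7, 8, 9}: each element appears exactly once.
So g is injective and surjective, hence bijective.
The image of g is {1, 2, 3, 4, 5, 6, 7, 8, 9}, which has 9 elements.

9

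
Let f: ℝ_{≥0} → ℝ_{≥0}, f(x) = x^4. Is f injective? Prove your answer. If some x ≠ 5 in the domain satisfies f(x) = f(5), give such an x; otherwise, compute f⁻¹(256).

On ℝ_{≥0}, x ↦ x^4 is strictly increasing, so f(u) = f(v) forces u = v. So f is injective.
Since x ↦ x^4 is strictly increasing on ℝ_{≥0}, it is injective there, so no x ≠ 5 in the domain has f(x) = f(5). We therefore compute f⁻¹(256) = 256^{1/4} = 4 (indeed 4^4 = 256).

4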